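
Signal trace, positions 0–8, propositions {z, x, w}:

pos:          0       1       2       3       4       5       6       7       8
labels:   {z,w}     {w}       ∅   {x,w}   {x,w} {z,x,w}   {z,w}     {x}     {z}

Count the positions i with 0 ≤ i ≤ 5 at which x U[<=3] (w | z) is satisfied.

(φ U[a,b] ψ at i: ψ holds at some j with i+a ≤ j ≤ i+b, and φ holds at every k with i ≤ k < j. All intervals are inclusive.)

5

Evaluate at each i in [0,5]:
  i=0: ✓ (rhs at j=0)
  i=1: ✓ (rhs at j=1)
  i=2: ✗ (lhs fails at k=2 before rhs at j=3)
  i=3: ✓ (rhs at j=3)
  i=4: ✓ (rhs at j=4)
  i=5: ✓ (rhs at j=5)
Positions where it holds: {0, 1, 3, 4, 5} → 5.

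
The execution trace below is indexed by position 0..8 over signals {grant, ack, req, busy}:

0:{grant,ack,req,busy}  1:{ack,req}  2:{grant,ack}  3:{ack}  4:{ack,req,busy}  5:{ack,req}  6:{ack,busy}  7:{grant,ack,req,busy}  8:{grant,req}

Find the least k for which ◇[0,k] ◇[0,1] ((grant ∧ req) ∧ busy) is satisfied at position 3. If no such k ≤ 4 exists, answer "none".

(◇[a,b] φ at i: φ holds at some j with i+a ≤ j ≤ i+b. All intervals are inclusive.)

Scan j = 3,4,… for ◇[0,1] ((grant ∧ req) ∧ busy):
  j=3: fails
  j=4: fails
  j=5: fails
  j=6: holds
First hit at j=6, so smallest k = 6-3 = 3.

3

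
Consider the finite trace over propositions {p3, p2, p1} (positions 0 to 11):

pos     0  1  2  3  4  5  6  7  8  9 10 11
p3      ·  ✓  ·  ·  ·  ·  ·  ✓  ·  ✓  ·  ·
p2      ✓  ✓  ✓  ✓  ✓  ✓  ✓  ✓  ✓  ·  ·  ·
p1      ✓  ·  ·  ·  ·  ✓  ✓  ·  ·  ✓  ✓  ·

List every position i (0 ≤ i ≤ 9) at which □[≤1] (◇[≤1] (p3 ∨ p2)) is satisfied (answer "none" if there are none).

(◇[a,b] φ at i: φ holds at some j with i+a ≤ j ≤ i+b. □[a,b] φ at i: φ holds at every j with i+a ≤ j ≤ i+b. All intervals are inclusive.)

0, 1, 2, 3, 4, 5, 6, 7, 8

Evaluate at each i in [0,9]:
  i=0: ✓ (all of [0,1])
  i=1: ✓ (all of [1,2])
  i=2: ✓ (all of [2,3])
  i=3: ✓ (all of [3,4])
  i=4: ✓ (all of [4,5])
  i=5: ✓ (all of [5,6])
  i=6: ✓ (all of [6,7])
  i=7: ✓ (all of [7,8])
  i=8: ✓ (all of [8,9])
  i=9: ✗ (fails at j=10)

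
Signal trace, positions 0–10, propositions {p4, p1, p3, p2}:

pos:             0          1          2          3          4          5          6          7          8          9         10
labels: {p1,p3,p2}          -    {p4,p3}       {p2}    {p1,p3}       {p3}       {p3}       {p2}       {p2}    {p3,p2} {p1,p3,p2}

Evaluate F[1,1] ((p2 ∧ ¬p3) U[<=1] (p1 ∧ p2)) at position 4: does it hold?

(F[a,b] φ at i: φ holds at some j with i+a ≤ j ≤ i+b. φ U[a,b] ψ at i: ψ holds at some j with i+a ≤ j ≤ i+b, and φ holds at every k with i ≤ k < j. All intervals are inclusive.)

Does not hold

Check ((p2 ∧ ¬p3) U[<=1] (p1 ∧ p2)) at each j in [5,5]:
  j=5: fails
No position in the window satisfies it → formula fails.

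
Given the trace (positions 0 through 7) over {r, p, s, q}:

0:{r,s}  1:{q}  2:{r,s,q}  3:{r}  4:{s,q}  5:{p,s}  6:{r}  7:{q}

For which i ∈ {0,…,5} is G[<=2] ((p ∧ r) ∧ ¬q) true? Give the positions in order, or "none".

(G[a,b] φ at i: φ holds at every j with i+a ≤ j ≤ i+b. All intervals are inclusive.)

none

Evaluate at each i in [0,5]:
  i=0: ✗ (fails at j=0)
  i=1: ✗ (fails at j=1)
  i=2: ✗ (fails at j=2)
  i=3: ✗ (fails at j=3)
  i=4: ✗ (fails at j=4)
  i=5: ✗ (fails at j=5)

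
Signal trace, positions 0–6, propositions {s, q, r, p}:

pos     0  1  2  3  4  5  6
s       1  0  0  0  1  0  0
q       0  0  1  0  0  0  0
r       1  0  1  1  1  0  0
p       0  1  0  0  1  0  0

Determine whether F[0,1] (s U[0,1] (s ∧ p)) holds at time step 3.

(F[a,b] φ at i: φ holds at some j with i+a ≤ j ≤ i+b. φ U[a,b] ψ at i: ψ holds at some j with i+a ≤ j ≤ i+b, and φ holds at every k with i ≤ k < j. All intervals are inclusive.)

Check (s U[0,1] (s ∧ p)) at each j in [3,4]:
  j=3: fails
  j=4: holds
Found at j=4 → formula holds.

True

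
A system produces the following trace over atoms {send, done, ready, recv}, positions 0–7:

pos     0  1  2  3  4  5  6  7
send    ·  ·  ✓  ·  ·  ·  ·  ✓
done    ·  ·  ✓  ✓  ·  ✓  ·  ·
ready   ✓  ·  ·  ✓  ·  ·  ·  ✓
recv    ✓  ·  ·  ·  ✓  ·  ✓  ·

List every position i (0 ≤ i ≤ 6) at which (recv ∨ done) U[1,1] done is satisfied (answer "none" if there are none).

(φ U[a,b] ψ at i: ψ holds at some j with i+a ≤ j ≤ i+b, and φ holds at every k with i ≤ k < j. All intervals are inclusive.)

Evaluate at each i in [0,6]:
  i=0: ✗ (no rhs in [1,1])
  i=1: ✗ (lhs fails at k=1 before rhs at j=2)
  i=2: ✓ (rhs at j=3; lhs holds on [2,2])
  i=3: ✗ (no rhs in [4,4])
  i=4: ✓ (rhs at j=5; lhs holds on [4,4])
  i=5: ✗ (no rhs in [6,6])
  i=6: ✗ (no rhs in [7,7])

2, 4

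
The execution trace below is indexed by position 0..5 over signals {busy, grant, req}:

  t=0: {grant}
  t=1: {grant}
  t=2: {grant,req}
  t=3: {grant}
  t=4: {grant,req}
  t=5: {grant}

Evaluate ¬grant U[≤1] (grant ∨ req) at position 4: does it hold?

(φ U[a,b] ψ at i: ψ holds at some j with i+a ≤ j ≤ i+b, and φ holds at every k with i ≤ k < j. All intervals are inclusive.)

Need some j in [4,5] with (grant ∨ req), and ¬grant at every k in [4,j-1].
  j=4: (grant ∨ req) holds; no prefix to check → satisfied.

True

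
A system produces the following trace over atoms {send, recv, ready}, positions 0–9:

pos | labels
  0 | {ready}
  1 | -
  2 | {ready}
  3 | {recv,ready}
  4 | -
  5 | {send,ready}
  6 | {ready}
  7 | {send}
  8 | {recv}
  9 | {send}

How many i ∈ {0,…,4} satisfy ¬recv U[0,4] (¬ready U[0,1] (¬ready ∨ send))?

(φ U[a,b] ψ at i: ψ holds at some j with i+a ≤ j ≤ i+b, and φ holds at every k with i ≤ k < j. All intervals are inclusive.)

Evaluate at each i in [0,4]:
  i=0: ✓ (rhs at j=1; lhs holds on [0,0])
  i=1: ✓ (rhs at j=1)
  i=2: ✗ (lhs fails at k=3 before rhs at j=4)
  i=3: ✗ (lhs fails at k=3 before rhs at j=4)
  i=4: ✓ (rhs at j=4)
Positions where it holds: {0, 1, 4} → 3.

3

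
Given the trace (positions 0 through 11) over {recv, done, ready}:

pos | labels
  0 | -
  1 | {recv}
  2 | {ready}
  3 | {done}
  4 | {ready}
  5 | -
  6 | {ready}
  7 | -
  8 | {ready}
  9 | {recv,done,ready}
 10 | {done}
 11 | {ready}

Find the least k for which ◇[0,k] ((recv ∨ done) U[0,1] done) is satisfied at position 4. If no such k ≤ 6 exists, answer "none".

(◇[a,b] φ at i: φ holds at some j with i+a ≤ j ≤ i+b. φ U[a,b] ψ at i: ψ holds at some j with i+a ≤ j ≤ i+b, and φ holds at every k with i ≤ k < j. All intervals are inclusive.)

5

Scan j = 4,5,… for ((recv ∨ done) U[0,1] done):
  j=4: fails
  j=5: fails
  j=6: fails
  j=7: fails
  j=8: fails
  j=9: holds
First hit at j=9, so smallest k = 9-4 = 5.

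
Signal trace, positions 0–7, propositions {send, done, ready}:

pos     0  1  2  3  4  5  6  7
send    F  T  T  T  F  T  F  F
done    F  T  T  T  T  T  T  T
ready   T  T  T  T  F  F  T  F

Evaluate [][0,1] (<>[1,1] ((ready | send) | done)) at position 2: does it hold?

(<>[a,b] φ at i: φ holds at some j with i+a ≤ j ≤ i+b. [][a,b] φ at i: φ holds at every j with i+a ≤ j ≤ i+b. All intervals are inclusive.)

True

Check <>[1,1] ((ready | send) | done) at every j in [2,3]:
  j=2: holds (witness at 3)
  j=3: holds (witness at 4)
All positions satisfy it → formula holds.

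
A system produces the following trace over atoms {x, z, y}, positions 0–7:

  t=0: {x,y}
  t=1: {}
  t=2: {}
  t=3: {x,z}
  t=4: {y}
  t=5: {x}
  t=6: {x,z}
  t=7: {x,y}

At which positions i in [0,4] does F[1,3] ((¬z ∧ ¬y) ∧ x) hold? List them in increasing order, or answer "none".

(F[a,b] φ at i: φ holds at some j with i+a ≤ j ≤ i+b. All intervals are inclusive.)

2, 3, 4

Evaluate at each i in [0,4]:
  i=0: ✗ (none in [1,3])
  i=1: ✗ (none in [2,4])
  i=2: ✓ (witness j=5)
  i=3: ✓ (witness j=5)
  i=4: ✓ (witness j=5)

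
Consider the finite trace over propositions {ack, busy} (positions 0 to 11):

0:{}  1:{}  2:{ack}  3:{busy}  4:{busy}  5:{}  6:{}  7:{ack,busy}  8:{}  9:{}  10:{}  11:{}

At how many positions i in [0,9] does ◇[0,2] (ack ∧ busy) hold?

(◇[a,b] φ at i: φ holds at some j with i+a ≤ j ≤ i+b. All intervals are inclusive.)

3

Evaluate at each i in [0,9]:
  i=0: ✗ (none in [0,2])
  i=1: ✗ (none in [1,3])
  i=2: ✗ (none in [2,4])
  i=3: ✗ (none in [3,5])
  i=4: ✗ (none in [4,6])
  i=5: ✓ (witness j=7)
  i=6: ✓ (witness j=7)
  i=7: ✓ (witness j=7)
  i=8: ✗ (none in [8,10])
  i=9: ✗ (none in [9,11])
Positions where it holds: {5, 6, 7} → 3.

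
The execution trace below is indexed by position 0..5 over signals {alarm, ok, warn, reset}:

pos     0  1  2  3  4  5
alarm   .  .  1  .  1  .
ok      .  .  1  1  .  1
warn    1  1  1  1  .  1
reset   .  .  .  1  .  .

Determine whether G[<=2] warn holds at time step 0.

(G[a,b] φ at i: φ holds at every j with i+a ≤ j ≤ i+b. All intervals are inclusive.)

Check warn at every j in [0,2]:
  j=0: true
  j=1: true
  j=2: true
All positions satisfy it → formula holds.

True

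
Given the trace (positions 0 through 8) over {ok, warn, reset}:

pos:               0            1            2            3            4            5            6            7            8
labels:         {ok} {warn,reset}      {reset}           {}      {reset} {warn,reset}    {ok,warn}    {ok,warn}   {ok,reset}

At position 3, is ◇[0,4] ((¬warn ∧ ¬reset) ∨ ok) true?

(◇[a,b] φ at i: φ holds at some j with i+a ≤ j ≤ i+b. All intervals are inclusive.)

Yes

Check ((¬warn ∧ ¬reset) ∨ ok) at each j in [3,7]:
  j=3: true
  j=4: false
  j=5: false
  j=6: true
  j=7: true
Found at j=3 → formula holds.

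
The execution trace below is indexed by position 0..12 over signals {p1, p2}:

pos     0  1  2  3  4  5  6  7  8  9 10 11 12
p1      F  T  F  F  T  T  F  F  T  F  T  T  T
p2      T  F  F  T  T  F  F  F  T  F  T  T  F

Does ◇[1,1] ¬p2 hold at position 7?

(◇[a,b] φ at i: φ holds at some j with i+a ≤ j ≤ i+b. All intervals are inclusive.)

Check ¬p2 at each j in [8,8]:
  j=8: false
No position in the window satisfies it → formula fails.

False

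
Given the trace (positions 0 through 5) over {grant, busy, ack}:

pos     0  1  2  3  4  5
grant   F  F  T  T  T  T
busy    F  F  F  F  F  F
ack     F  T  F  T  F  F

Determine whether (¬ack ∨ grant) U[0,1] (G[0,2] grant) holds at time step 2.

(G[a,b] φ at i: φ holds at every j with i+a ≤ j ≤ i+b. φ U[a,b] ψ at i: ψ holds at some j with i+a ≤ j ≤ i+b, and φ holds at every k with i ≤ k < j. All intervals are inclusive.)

True

Need some j in [2,3] with G[0,2] grant, and (¬ack ∨ grant) at every k in [2,j-1].
  j=2: G[0,2] grant holds; no prefix to check → satisfied.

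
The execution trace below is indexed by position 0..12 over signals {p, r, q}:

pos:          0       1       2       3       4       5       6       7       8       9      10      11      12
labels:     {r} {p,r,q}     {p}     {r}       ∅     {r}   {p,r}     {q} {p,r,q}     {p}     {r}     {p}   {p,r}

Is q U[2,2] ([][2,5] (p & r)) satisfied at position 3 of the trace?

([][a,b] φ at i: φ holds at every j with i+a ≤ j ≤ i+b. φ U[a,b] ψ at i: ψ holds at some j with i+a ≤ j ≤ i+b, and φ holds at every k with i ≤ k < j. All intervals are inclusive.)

Need some j in [5,5] with [][2,5] (p & r), and q at every k in [3,j-1].
  j=5: [][2,5] (p & r) — fails at 7.
No j in the window works → until fails.

No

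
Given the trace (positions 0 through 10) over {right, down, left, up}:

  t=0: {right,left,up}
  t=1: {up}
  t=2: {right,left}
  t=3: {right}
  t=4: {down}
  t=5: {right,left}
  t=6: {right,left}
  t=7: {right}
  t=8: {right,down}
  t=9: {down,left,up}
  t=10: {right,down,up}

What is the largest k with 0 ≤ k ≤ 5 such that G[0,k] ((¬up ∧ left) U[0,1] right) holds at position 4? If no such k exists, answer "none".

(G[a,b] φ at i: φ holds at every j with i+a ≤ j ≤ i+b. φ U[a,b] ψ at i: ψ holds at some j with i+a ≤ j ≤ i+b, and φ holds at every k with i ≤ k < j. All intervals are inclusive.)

((¬up ∧ left) U[0,1] right) must hold from j=4 onward; find where it first fails.
  j=4: fails → no k works.

none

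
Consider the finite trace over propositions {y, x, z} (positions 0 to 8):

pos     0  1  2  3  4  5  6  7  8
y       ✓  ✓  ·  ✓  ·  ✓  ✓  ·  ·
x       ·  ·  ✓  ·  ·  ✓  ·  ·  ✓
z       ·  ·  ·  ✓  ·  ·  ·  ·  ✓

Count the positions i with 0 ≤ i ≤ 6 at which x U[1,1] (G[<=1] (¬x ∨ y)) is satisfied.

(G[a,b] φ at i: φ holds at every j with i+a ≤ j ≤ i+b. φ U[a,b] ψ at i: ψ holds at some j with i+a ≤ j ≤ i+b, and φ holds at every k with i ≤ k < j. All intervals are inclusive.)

2

Evaluate at each i in [0,6]:
  i=0: ✗ (no rhs in [1,1])
  i=1: ✗ (no rhs in [2,2])
  i=2: ✓ (rhs at j=3; lhs holds on [2,2])
  i=3: ✗ (lhs fails at k=3 before rhs at j=4)
  i=4: ✗ (lhs fails at k=4 before rhs at j=5)
  i=5: ✓ (rhs at j=6; lhs holds on [5,5])
  i=6: ✗ (no rhs in [7,7])
Positions where it holds: {2, 5} → 2.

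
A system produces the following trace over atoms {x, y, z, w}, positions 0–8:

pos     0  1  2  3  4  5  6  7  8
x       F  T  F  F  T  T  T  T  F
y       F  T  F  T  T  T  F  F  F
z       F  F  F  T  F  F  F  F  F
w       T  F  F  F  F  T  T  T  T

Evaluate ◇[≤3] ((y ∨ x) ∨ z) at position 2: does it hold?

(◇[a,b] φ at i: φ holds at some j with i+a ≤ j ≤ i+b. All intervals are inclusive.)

Check ((y ∨ x) ∨ z) at each j in [2,5]:
  j=2: false
  j=3: true
  j=4: true
  j=5: true
Found at j=3 → formula holds.

True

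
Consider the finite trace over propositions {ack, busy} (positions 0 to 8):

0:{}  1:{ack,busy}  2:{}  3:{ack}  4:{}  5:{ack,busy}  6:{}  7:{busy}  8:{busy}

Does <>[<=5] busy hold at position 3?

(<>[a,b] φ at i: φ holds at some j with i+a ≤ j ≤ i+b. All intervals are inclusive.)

True

Check busy at each j in [3,8]:
  j=3: false
  j=4: false
  j=5: true
  j=6: false
  j=7: true
  j=8: true
Found at j=5 → formula holds.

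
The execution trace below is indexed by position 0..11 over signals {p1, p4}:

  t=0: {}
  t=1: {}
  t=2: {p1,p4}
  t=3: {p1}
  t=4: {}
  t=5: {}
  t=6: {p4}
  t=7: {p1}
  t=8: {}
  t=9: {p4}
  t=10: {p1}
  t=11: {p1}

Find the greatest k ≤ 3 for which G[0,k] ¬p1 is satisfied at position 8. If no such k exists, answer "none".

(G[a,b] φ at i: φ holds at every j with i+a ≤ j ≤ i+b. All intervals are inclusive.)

1

¬p1 must hold from j=8 onward; find where it first fails.
  j=8: holds
  j=9: holds
  j=10: fails
Holds on [8,9], so largest k = 1.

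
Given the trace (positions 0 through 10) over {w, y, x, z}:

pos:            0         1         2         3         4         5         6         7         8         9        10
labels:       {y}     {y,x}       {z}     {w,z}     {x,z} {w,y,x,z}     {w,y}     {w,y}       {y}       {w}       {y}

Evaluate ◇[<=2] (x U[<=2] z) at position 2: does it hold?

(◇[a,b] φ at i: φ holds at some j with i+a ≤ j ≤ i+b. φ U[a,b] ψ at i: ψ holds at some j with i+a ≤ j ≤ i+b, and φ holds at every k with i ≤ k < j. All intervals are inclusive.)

Check (x U[<=2] z) at each j in [2,4]:
  j=2: holds
  j=3: holds
  j=4: holds
Found at j=2 → formula holds.

Yes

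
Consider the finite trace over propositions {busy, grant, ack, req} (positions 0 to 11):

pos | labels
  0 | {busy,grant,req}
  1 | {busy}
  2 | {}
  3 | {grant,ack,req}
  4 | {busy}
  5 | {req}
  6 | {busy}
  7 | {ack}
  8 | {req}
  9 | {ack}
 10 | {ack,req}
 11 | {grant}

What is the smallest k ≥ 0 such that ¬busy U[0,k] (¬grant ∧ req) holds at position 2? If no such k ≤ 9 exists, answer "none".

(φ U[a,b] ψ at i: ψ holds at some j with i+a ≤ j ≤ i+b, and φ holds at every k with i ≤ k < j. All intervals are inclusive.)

Need earliest j ≥ 2 with (¬grant ∧ req), and ¬busy at every k in [2,j-1].
  j=2: rhs fails.
  j=3: rhs fails.
  j=4: rhs fails.
  j=5: rhs holds but lhs fails at k=4.
  j=6: rhs fails.
  j=7: rhs fails.
  j=8: rhs holds but lhs fails at k=4.
  j=9: rhs fails.
  j=10: rhs holds but lhs fails at k=4.
  j=11: rhs fails.
No witness within the range → none.

none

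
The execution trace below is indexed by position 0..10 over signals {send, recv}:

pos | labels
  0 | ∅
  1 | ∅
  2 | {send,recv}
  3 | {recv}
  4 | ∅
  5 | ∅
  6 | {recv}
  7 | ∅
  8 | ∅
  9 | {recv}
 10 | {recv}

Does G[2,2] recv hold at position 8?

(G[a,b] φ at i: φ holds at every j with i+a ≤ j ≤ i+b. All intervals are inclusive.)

Check recv at every j in [10,10]:
  j=10: true
All positions satisfy it → formula holds.

True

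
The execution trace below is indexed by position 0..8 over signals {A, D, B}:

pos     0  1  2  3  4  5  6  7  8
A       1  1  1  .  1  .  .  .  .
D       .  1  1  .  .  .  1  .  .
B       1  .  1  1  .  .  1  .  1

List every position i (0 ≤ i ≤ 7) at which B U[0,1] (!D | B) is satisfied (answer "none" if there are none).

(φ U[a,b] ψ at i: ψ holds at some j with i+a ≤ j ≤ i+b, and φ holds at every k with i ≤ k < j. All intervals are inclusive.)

0, 2, 3, 4, 5, 6, 7

Evaluate at each i in [0,7]:
  i=0: ✓ (rhs at j=0)
  i=1: ✗ (lhs fails at k=1 before rhs at j=2)
  i=2: ✓ (rhs at j=2)
  i=3: ✓ (rhs at j=3)
  i=4: ✓ (rhs at j=4)
  i=5: ✓ (rhs at j=5)
  i=6: ✓ (rhs at j=6)
  i=7: ✓ (rhs at j=7)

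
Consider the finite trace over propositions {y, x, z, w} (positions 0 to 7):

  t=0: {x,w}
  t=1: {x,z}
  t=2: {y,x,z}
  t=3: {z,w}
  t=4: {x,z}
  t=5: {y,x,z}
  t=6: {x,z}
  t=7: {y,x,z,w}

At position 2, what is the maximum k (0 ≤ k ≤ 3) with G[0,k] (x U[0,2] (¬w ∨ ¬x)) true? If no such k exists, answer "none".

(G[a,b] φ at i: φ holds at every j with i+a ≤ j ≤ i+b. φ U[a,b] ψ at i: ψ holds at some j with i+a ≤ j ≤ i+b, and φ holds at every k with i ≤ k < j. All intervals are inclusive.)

(x U[0,2] (¬w ∨ ¬x)) must hold from j=2 onward; find where it first fails.
  j=2: holds
  j=3: holds
  j=4: holds
  j=5: holds
Holds through j=5; largest k = 3.

3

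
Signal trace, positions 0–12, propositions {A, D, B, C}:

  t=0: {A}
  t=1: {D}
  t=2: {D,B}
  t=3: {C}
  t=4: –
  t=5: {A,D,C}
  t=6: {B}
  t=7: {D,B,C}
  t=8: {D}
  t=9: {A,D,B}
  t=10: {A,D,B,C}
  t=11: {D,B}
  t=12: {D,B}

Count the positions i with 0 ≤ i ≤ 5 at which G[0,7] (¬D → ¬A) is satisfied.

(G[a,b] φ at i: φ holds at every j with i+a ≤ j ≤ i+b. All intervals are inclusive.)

Evaluate at each i in [0,5]:
  i=0: ✗ (fails at j=0)
  i=1: ✓ (all of [1,8])
  i=2: ✓ (all of [2,9])
  i=3: ✓ (all of [3,10])
  i=4: ✓ (all of [4,11])
  i=5: ✓ (all of [5,12])
Positions where it holds: {1, 2, 3, 4, 5} → 5.

5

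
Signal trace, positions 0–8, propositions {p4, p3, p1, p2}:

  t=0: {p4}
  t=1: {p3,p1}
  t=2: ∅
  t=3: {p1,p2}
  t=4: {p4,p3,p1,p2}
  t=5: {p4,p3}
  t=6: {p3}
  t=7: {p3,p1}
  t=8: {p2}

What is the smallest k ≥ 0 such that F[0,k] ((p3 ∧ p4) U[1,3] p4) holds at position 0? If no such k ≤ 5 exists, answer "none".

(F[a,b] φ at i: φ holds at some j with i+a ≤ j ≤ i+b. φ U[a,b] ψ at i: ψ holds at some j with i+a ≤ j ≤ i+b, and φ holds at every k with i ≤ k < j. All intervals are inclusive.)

Scan j = 0,1,… for ((p3 ∧ p4) U[1,3] p4):
  j=0: fails
  j=1: fails
  j=2: fails
  j=3: fails
  j=4: holds
First hit at j=4, so smallest k = 4-0 = 4.

4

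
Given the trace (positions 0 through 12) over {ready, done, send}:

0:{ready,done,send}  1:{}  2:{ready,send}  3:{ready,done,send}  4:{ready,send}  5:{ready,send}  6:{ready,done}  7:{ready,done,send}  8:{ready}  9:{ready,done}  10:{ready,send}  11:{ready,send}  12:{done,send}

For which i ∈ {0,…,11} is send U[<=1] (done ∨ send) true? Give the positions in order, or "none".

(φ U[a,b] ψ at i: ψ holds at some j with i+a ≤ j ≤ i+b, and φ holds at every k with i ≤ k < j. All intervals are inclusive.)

0, 2, 3, 4, 5, 6, 7, 9, 10, 11

Evaluate at each i in [0,11]:
  i=0: ✓ (rhs at j=0)
  i=1: ✗ (lhs fails at k=1 before rhs at j=2)
  i=2: ✓ (rhs at j=2)
  i=3: ✓ (rhs at j=3)
  i=4: ✓ (rhs at j=4)
  i=5: ✓ (rhs at j=5)
  i=6: ✓ (rhs at j=6)
  i=7: ✓ (rhs at j=7)
  i=8: ✗ (lhs fails at k=8 before rhs at j=9)
  i=9: ✓ (rhs at j=9)
  i=10: ✓ (rhs at j=10)
  i=11: ✓ (rhs at j=11)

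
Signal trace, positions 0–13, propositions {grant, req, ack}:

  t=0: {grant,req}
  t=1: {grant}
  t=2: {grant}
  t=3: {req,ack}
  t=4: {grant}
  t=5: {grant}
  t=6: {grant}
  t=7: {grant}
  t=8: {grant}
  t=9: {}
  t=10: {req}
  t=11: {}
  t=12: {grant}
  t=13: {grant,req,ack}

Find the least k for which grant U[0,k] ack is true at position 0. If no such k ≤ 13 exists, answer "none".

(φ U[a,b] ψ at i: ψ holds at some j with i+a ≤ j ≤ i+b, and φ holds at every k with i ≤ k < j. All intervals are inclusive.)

Need earliest j ≥ 0 with ack, and grant at every k in [0,j-1].
  j=0: rhs fails.
  j=1: rhs fails.
  j=2: rhs fails.
  j=3: rhs holds; lhs holds on [0,2]. k = 3.

3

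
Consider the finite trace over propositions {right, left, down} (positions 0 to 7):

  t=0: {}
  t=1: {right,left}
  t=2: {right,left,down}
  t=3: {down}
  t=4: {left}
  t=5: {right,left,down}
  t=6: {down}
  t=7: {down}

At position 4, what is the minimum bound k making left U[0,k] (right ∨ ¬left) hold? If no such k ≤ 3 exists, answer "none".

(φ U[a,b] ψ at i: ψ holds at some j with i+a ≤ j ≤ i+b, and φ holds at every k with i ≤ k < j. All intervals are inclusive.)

Need earliest j ≥ 4 with (right ∨ ¬left), and left at every k in [4,j-1].
  j=4: rhs fails.
  j=5: rhs holds; lhs holds on [4,4]. k = 1.

1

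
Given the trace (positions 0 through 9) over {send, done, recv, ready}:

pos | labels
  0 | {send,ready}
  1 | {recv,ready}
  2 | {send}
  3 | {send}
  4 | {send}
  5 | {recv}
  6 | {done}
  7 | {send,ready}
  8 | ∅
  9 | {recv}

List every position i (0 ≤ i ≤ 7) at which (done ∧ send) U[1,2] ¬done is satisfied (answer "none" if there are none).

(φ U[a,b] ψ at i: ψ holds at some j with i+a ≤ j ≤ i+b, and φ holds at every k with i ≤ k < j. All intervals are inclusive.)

Evaluate at each i in [0,7]:
  i=0: ✗ (lhs fails at k=0 before rhs at j=1)
  i=1: ✗ (lhs fails at k=1 before rhs at j=2)
  i=2: ✗ (lhs fails at k=2 before rhs at j=3)
  i=3: ✗ (lhs fails at k=3 before rhs at j=4)
  i=4: ✗ (lhs fails at k=4 before rhs at j=5)
  i=5: ✗ (lhs fails at k=5 before rhs at j=7)
  i=6: ✗ (lhs fails at k=6 before rhs at j=7)
  i=7: ✗ (lhs fails at k=7 before rhs at j=8)

none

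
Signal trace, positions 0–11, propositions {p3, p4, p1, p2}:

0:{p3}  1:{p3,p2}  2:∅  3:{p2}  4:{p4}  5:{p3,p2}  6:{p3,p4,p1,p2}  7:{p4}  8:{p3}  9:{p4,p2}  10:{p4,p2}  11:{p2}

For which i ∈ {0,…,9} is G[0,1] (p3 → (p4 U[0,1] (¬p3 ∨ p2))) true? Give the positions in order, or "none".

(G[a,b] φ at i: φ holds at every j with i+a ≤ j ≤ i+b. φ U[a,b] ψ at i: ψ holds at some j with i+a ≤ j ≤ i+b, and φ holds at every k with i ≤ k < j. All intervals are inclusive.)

1, 2, 3, 4, 5, 6, 9

Evaluate at each i in [0,9]:
  i=0: ✗ (fails at j=0)
  i=1: ✓ (all of [1,2])
  i=2: ✓ (all of [2,3])
  i=3: ✓ (all of [3,4])
  i=4: ✓ (all of [4,5])
  i=5: ✓ (all of [5,6])
  i=6: ✓ (all of [6,7])
  i=7: ✗ (fails at j=8)
  i=8: ✗ (fails at j=8)
  i=9: ✓ (all of [9,10])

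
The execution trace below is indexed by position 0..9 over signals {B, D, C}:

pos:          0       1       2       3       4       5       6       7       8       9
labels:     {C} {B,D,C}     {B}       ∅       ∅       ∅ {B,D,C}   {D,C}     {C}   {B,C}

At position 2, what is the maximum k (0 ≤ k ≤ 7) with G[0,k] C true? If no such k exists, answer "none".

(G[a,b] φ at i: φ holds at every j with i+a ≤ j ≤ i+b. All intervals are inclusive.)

none

C must hold from j=2 onward; find where it first fails.
  j=2: fails → no k works.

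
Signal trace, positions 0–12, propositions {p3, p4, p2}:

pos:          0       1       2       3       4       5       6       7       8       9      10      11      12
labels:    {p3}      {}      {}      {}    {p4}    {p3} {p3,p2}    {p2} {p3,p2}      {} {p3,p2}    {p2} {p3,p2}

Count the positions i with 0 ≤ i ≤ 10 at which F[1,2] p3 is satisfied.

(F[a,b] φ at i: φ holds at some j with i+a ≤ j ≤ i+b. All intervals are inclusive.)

Evaluate at each i in [0,10]:
  i=0: ✗ (none in [1,2])
  i=1: ✗ (none in [2,3])
  i=2: ✗ (none in [3,4])
  i=3: ✓ (witness j=5)
  i=4: ✓ (witness j=5)
  i=5: ✓ (witness j=6)
  i=6: ✓ (witness j=8)
  i=7: ✓ (witness j=8)
  i=8: ✓ (witness j=10)
  i=9: ✓ (witness j=10)
  i=10: ✓ (witness j=12)
Positions where it holds: {3, 4, 5, 6, 7, 8, 9, 10} → 8.

8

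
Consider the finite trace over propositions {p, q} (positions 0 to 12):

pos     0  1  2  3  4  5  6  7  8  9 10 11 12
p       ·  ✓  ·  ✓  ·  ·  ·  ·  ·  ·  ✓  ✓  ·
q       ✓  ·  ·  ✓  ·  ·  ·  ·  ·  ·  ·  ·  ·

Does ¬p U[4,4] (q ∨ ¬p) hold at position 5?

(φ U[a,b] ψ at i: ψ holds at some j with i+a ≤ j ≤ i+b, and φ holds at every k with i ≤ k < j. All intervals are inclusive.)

Need some j in [9,9] with (q ∨ ¬p), and ¬p at every k in [5,j-1].
  j=9: (q ∨ ¬p) holds; ¬p holds at every k in [5,8] → satisfied.

True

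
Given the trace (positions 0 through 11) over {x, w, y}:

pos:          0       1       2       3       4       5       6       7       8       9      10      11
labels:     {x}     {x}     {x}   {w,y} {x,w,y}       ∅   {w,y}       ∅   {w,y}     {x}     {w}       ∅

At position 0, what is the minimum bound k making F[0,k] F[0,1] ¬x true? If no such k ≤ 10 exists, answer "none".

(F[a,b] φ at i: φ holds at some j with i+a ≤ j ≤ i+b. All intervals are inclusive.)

Scan j = 0,1,… for F[0,1] ¬x:
  j=0: fails
  j=1: fails
  j=2: holds
First hit at j=2, so smallest k = 2-0 = 2.

2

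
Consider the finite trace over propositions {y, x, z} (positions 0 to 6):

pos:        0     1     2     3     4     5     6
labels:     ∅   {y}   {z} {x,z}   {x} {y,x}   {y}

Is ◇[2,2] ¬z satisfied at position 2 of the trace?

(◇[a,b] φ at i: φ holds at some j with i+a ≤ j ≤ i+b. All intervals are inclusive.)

True

Check ¬z at each j in [4,4]:
  j=4: true
Found at j=4 → formula holds.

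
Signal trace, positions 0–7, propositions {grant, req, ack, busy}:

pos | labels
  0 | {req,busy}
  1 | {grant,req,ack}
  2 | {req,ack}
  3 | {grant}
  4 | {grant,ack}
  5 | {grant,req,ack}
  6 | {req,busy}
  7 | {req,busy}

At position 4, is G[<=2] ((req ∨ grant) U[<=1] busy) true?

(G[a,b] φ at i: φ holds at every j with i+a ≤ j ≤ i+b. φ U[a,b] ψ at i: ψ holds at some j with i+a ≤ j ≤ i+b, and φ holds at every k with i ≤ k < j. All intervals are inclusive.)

Check ((req ∨ grant) U[<=1] busy) at every j in [4,6]:
  j=4: fails
  j=5: holds
  j=6: holds
Fails at j=4 → formula fails.

False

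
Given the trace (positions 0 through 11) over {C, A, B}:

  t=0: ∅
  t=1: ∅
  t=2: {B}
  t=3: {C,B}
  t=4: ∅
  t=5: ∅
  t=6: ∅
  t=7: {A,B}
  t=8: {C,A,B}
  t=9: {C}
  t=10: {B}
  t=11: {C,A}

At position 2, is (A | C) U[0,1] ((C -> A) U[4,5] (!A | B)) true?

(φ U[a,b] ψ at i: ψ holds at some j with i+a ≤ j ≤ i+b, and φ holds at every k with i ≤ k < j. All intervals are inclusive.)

No

Need some j in [2,3] with ((C -> A) U[4,5] (!A | B)), and (A | C) at every k in [2,j-1].
  j=2: ((C -> A) U[4,5] (!A | B)) — fails.
  j=3: ((C -> A) U[4,5] (!A | B)) — fails.
No j in the window works → until fails.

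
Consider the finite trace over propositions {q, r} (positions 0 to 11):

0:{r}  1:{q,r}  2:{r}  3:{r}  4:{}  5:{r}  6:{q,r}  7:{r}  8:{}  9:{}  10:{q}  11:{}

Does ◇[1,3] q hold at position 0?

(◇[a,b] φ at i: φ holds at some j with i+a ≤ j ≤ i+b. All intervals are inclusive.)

Check q at each j in [1,3]:
  j=1: true
  j=2: false
  j=3: false
Found at j=1 → formula holds.

Yes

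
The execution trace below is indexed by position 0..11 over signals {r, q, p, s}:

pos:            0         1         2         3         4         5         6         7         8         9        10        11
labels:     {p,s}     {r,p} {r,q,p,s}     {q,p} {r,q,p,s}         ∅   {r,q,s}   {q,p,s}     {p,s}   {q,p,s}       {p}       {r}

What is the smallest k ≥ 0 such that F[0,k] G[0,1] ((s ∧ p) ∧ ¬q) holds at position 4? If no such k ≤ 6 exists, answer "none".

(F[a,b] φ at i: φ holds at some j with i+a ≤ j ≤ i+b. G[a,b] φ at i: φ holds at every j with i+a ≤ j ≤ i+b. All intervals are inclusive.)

Scan j = 4,5,… for G[0,1] ((s ∧ p) ∧ ¬q):
  j=4: fails
  j=5: fails
  j=6: fails
  j=7: fails
  j=8: fails
  j=9: fails
  j=10: fails
No j in [4,10] satisfies it → none.

none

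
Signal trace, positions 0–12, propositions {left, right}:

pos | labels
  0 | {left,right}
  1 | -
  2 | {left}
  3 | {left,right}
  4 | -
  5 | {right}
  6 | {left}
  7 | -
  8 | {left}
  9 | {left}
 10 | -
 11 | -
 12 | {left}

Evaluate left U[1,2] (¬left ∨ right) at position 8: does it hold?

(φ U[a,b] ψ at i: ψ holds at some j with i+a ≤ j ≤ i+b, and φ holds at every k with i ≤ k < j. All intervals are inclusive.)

Holds

Need some j in [9,10] with (¬left ∨ right), and left at every k in [8,j-1].
  j=9: (¬left ∨ right) false.
  j=10: (¬left ∨ right) holds; left holds at every k in [8,9] → satisfied.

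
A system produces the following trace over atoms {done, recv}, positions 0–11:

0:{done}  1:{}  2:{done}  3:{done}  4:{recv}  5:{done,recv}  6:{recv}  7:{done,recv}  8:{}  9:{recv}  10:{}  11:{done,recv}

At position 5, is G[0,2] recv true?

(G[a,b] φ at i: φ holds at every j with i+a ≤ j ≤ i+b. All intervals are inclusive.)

Check recv at every j in [5,7]:
  j=5: true
  j=6: true
  j=7: true
All positions satisfy it → formula holds.

True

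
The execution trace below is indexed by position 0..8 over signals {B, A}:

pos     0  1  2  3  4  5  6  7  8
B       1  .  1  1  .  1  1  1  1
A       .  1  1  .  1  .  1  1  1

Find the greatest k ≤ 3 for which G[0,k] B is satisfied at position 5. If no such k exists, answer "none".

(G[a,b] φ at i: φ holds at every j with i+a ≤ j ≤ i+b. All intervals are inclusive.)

3

B must hold from j=5 onward; find where it first fails.
  j=5: holds
  j=6: holds
  j=7: holds
  j=8: holds
Holds through j=8; largest k = 3.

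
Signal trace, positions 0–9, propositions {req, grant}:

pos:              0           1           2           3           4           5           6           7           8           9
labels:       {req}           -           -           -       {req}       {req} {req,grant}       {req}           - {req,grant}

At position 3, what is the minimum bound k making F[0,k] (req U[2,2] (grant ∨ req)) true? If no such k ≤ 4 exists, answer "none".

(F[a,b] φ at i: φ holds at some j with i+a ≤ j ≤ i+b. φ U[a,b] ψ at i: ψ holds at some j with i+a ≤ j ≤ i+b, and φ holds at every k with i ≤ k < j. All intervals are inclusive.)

Scan j = 3,4,… for (req U[2,2] (grant ∨ req)):
  j=3: fails
  j=4: holds
First hit at j=4, so smallest k = 4-3 = 1.

1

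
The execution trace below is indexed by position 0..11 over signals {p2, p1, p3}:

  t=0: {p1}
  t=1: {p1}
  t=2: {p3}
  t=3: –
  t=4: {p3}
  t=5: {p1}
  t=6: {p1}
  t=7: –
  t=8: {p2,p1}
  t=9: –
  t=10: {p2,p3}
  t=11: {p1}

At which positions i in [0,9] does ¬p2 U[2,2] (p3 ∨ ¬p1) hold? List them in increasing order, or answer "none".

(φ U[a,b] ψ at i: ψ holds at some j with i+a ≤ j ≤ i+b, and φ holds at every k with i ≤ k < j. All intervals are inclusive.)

Evaluate at each i in [0,9]:
  i=0: ✓ (rhs at j=2; lhs holds on [0,1])
  i=1: ✓ (rhs at j=3; lhs holds on [1,2])
  i=2: ✓ (rhs at j=4; lhs holds on [2,3])
  i=3: ✗ (no rhs in [5,5])
  i=4: ✗ (no rhs in [6,6])
  i=5: ✓ (rhs at j=7; lhs holds on [5,6])
  i=6: ✗ (no rhs in [8,8])
  i=7: ✗ (lhs fails at k=8 before rhs at j=9)
  i=8: ✗ (lhs fails at k=8 before rhs at j=10)
  i=9: ✗ (no rhs in [11,11])

0, 1, 2, 5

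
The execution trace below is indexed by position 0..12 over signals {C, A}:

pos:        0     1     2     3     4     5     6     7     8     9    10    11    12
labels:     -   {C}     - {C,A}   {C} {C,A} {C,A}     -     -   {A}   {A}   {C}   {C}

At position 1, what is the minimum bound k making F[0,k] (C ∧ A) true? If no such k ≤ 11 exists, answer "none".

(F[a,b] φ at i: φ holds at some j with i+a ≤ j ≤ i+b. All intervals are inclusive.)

2

Scan j = 1,2,… for (C ∧ A):
  j=1: fails
  j=2: fails
  j=3: holds
First hit at j=3, so smallest k = 3-1 = 2.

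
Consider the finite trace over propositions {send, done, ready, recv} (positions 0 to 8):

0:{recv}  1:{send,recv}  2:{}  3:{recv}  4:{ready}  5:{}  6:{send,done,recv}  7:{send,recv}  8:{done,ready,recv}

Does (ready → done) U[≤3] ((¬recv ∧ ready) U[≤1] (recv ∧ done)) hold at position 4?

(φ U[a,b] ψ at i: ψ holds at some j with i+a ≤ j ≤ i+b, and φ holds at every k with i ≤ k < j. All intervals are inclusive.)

Need some j in [4,7] with ((¬recv ∧ ready) U[≤1] (recv ∧ done)), and (ready → done) at every k in [4,j-1].
  j=4: ((¬recv ∧ ready) U[≤1] (recv ∧ done)) — fails.
  j=5: ((¬recv ∧ ready) U[≤1] (recv ∧ done)) — fails.
  j=6: ((¬recv ∧ ready) U[≤1] (recv ∧ done)) holds, but (ready → done) fails at k=4 → not this j.
  j=7: ((¬recv ∧ ready) U[≤1] (recv ∧ done)) — fails.
No j in the window works → until fails.

False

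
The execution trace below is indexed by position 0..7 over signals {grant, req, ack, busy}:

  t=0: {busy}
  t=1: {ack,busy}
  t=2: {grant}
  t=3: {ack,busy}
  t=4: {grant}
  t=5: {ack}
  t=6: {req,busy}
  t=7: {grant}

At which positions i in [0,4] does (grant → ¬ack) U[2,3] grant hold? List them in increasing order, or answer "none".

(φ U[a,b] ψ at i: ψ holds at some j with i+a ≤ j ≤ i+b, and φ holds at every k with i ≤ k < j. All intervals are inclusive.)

Evaluate at each i in [0,4]:
  i=0: ✓ (rhs at j=2; lhs holds on [0,1])
  i=1: ✓ (rhs at j=4; lhs holds on [1,3])
  i=2: ✓ (rhs at j=4; lhs holds on [2,3])
  i=3: ✗ (no rhs in [5,6])
  i=4: ✓ (rhs at j=7; lhs holds on [4,6])

0, 1, 2, 4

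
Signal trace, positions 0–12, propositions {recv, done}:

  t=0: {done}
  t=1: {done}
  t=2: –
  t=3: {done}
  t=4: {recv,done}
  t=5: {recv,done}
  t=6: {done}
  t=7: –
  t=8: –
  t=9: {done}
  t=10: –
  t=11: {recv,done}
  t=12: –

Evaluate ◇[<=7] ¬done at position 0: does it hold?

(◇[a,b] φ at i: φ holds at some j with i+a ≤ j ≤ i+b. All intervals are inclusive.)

Yes

Check ¬done at each j in [0,7]:
  j=0: false
  j=1: false
  j=2: true
  j=3: false
  j=4: false
  j=5: false
  j=6: false
  j=7: true
Found at j=2 → formula holds.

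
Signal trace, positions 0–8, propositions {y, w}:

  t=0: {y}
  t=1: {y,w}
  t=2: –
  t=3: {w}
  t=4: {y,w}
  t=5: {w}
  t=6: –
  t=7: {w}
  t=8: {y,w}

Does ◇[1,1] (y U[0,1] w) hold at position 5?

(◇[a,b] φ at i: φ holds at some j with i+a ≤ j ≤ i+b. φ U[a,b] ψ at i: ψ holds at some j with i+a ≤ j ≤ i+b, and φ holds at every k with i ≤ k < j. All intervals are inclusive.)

Check (y U[0,1] w) at each j in [6,6]:
  j=6: fails
No position in the window satisfies it → formula fails.

Does not hold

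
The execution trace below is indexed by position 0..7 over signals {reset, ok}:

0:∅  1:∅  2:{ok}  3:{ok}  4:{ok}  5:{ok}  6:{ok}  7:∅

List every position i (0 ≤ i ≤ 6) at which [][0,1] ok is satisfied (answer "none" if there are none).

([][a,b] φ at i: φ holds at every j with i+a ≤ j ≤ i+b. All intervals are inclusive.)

Evaluate at each i in [0,6]:
  i=0: ✗ (fails at j=0)
  i=1: ✗ (fails at j=1)
  i=2: ✓ (all of [2,3])
  i=3: ✓ (all of [3,4])
  i=4: ✓ (all of [4,5])
  i=5: ✓ (all of [5,6])
  i=6: ✗ (fails at j=7)

2, 3, 4, 5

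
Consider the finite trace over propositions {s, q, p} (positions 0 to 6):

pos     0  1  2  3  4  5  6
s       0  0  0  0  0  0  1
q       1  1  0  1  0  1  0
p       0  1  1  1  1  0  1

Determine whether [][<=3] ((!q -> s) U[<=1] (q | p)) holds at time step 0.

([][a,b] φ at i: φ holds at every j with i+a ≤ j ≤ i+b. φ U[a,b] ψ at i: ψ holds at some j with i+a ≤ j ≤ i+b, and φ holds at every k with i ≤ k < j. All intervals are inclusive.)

Holds

Check ((!q -> s) U[<=1] (q | p)) at every j in [0,3]:
  j=0: holds
  j=1: holds
  j=2: holds
  j=3: holds
All positions satisfy it → formula holds.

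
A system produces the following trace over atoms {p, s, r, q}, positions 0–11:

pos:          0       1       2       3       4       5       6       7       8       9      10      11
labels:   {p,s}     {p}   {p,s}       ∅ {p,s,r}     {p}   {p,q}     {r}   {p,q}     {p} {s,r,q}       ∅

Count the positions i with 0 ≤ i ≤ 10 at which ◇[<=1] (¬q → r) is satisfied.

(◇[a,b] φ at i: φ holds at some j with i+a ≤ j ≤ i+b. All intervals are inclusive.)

Evaluate at each i in [0,10]:
  i=0: ✗ (none in [0,1])
  i=1: ✗ (none in [1,2])
  i=2: ✗ (none in [2,3])
  i=3: ✓ (witness j=4)
  i=4: ✓ (witness j=4)
  i=5: ✓ (witness j=6)
  i=6: ✓ (witness j=6)
  i=7: ✓ (witness j=7)
  i=8: ✓ (witness j=8)
  i=9: ✓ (witness j=10)
  i=10: ✓ (witness j=10)
Positions where it holds: {3, 4, 5, 6, 7, 8, 9, 10} → 8.

8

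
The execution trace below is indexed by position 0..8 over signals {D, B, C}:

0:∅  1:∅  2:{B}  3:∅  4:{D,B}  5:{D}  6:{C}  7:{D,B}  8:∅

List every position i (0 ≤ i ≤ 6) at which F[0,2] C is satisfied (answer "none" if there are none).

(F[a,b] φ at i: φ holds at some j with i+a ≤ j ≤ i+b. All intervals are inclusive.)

4, 5, 6

Evaluate at each i in [0,6]:
  i=0: ✗ (none in [0,2])
  i=1: ✗ (none in [1,3])
  i=2: ✗ (none in [2,4])
  i=3: ✗ (none in [3,5])
  i=4: ✓ (witness j=6)
  i=5: ✓ (witness j=6)
  i=6: ✓ (witness j=6)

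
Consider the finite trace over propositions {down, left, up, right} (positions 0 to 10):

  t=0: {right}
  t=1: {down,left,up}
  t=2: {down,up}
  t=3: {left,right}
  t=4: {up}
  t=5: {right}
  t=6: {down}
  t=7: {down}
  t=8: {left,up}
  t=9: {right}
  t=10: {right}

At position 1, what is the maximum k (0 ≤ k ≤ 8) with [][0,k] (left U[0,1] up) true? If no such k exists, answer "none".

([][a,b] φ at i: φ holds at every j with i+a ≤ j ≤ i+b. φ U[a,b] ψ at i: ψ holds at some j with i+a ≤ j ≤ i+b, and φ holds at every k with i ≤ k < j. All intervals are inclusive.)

3

(left U[0,1] up) must hold from j=1 onward; find where it first fails.
  j=1: holds
  j=2: holds
  j=3: holds
  j=4: holds
  j=5: fails
Holds on [1,4], so largest k = 3.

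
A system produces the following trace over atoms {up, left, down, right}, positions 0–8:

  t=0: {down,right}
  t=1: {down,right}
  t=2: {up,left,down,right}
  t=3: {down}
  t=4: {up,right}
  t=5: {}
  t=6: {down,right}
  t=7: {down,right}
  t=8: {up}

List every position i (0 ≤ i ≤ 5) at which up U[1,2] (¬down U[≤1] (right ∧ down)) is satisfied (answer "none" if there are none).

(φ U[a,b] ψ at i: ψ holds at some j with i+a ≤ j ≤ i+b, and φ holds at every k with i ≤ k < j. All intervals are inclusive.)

4

Evaluate at each i in [0,5]:
  i=0: ✗ (lhs fails at k=0 before rhs at j=1)
  i=1: ✗ (lhs fails at k=1 before rhs at j=2)
  i=2: ✗ (no rhs in [3,4])
  i=3: ✗ (lhs fails at k=3 before rhs at j=5)
  i=4: ✓ (rhs at j=5; lhs holds on [4,4])
  i=5: ✗ (lhs fails at k=5 before rhs at j=6)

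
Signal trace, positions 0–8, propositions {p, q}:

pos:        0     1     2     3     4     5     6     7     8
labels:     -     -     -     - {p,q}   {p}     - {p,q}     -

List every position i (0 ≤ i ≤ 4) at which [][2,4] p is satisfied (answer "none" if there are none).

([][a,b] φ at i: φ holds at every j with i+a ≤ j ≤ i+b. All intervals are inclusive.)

Evaluate at each i in [0,4]:
  i=0: ✗ (fails at j=2)
  i=1: ✗ (fails at j=3)
  i=2: ✗ (fails at j=6)
  i=3: ✗ (fails at j=6)
  i=4: ✗ (fails at j=6)

none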